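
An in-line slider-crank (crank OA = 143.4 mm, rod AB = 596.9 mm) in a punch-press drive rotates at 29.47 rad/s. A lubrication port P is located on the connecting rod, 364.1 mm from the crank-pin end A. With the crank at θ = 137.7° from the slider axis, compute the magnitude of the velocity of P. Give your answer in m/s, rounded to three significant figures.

ω = 29.47 rad/s.  Crank-pin speed |V_A| = rω = 4.226 m/s, perpendicular to OA.
Rod angle: sinφ = −(r/L) sinθ ⇒ φ = -9.305°; ω_rod = −rω cosθ/√(L²−r²sin²θ) = +5.3063 rad/s.
V_P = V_A + ω_rod × AP, with AP = 0.3641 m along the rod.
Components: V_Px = −rω sinθ − a·ω_rod·sinφ = -2.5318 m/s;  V_Py = rω cosθ + a·ω_rod·cosφ = -1.2191 m/s.
|V_P| = √(V_Px² + V_Py²) = 2.81 m/s.

2.81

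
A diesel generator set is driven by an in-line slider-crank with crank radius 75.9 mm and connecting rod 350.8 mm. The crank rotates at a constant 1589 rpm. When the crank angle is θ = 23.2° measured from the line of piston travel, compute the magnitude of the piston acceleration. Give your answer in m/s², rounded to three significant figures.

2250

ω = 2π·1589/60 = 166.4 rad/s
x(θ) = r cosθ + √(L² − r² sin²θ); with ω constant, a = ω²·d²x/dθ².
d²x/dθ² = −r cosθ − r²(cos2θ)/√u − r⁴ sin²2θ/(4u^{3/2}),  u = L² − r² sin²θ = 0.122167 m².
Substituting r = 0.0759 m, L = 0.3508 m, θ = 23.2°: d²x/dθ² = -0.081231 m.
a = ω²·d²x/dθ² = (166.4)²·(-0.081231) = -2249.2 m/s²;  |a| = 2249.2 m/s².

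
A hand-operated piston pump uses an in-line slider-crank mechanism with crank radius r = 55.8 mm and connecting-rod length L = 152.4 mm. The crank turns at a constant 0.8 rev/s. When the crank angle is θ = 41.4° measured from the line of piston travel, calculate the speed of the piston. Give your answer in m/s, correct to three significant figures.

ω = 2π·0.8 = 5.027 rad/s
For an in-line slider-crank, x = r cosθ + √(L² − r² sin²θ), so v = −rω sinθ·[1 + r cosθ/√(L² − r² sin²θ)].
With r = 0.0558 m, L = 0.1524 m, θ = 41.4°: √(L² − r² sin²θ) = 0.14787 m.
v = −0.0558·5.027·0.66131·[1 + 0.0558·0.75011/0.14787] = -0.23799 m/s.
|v| = 0.23799 m/s.

0.238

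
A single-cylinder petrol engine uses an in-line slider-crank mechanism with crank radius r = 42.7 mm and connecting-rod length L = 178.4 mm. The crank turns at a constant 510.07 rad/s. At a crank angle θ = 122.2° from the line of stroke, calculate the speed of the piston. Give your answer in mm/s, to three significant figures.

16000

ω = 510.1 rad/s
For an in-line slider-crank, x = r cosθ + √(L² − r² sin²θ), so v = −rω sinθ·[1 + r cosθ/√(L² − r² sin²θ)].
With r = 0.0427 m, L = 0.1784 m, θ = 122.2°: √(L² − r² sin²θ) = 0.1747 m.
v = −0.0427·510.1·0.84619·[1 + 0.0427·-0.53288/0.1747] = -16.03 m/s.
|v| = 16.03 m/s = 16030 mm/s.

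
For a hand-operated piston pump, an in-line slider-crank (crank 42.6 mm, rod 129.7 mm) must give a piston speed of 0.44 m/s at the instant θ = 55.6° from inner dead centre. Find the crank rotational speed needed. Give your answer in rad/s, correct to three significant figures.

10.5

For an in-line slider-crank, |v_piston| = rω|sinθ|·[1 + r cosθ/√(L² − r² sin²θ)].
With r = 0.0426 m, L = 0.1297 m, θ = 55.6°: the bracketed kinematic factor |dx/dθ| = 0.041926 m.
ω = v/|dx/dθ| = 0.44/0.041926 = 10.495 rad/s.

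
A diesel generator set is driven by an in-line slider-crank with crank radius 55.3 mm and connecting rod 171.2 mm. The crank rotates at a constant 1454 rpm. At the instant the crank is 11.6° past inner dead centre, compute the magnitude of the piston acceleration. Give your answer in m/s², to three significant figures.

1640

ω = 2π·1454/60 = 152.3 rad/s
x(θ) = r cosθ + √(L² − r² sin²θ); with ω constant, a = ω²·d²x/dθ².
d²x/dθ² = −r cosθ − r²(cos2θ)/√u − r⁴ sin²2θ/(4u^{3/2}),  u = L² − r² sin²θ = 0.0291858 m².
Substituting r = 0.0553 m, L = 0.1712 m, θ = 11.6°: d²x/dθ² = -0.070696 m.
a = ω²·d²x/dθ² = (152.3)²·(-0.070696) = -1639 m/s²;  |a| = 1639 m/s².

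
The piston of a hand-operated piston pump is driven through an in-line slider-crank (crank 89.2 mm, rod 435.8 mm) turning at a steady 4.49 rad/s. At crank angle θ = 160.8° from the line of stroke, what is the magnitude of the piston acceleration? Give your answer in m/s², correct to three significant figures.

1.41

ω = 4.49 rad/s
x(θ) = r cosθ + √(L² − r² sin²θ); with ω constant, a = ω²·d²x/dθ².
d²x/dθ² = −r cosθ − r²(cos2θ)/√u − r⁴ sin²2θ/(4u^{3/2}),  u = L² − r² sin²θ = 0.189061 m².
Substituting r = 0.0892 m, L = 0.4358 m, θ = 160.8°: d²x/dθ² = +0.069823 m.
a = ω²·d²x/dθ² = (4.49)²·(+0.069823) = +1.4076 m/s²;  |a| = 1.4076 m/s².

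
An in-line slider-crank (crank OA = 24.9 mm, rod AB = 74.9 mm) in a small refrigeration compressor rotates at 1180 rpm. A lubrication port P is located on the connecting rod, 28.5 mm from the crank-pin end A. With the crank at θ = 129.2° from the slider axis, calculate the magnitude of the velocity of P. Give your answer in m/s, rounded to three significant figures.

ω = 123.6 rad/s.  Crank-pin speed |V_A| = rω = 3.0769 m/s, perpendicular to OA.
Rod angle: sinφ = −(r/L) sinθ ⇒ φ = -14.929°; ω_rod = −rω cosθ/√(L²−r²sin²θ) = +26.871 rad/s.
V_P = V_A + ω_rod × AP, with AP = 0.0285 m along the rod.
Components: V_Px = −rω sinθ − a·ω_rod·sinφ = -2.1871 m/s;  V_Py = rω cosθ + a·ω_rod·cosφ = -1.2047 m/s.
|V_P| = √(V_Px² + V_Py²) = 2.497 m/s.

2.50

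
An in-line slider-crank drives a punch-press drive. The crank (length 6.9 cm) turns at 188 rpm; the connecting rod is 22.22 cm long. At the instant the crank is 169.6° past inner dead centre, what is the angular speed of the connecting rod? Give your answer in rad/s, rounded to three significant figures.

6.02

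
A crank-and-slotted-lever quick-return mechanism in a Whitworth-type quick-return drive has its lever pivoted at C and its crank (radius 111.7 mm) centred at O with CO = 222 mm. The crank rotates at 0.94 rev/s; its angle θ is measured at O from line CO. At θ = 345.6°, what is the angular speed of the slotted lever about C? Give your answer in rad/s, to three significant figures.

1.96

ω = 5.906 rad/s (from 0.94 rev/s).
Crank pin A relative to C: A = (d + r cosθ, r sinθ); lever angle φ = atan2(r sinθ, d + r cosθ).
Differentiating tanφ: φ̇ = rω(d cosθ + r)/(d² + r² + 2dr cosθ).
d² + r² + 2dr cosθ = |CA|² = 0.109798 m²;  d cosθ + r = +0.32673 m.
|ω_lever| = |0.1117·5.906·+0.32673| / 0.109798 = 1.9631 rad/s.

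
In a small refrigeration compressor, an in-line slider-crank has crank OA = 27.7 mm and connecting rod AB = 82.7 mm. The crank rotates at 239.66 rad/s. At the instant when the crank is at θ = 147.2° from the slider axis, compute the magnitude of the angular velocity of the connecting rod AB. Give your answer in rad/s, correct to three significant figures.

68.6

ω = 239.7 rad/s
The rod makes angle φ with the slider axis where L sinφ = r sinθ; differentiating, L cosφ·φ̇ = r ω cosθ.
L cosφ = √(L² − r² sin²θ) = 0.081327 m.
|ω_rod| = r ω |cosθ| / √(L² − r² sin²θ) = 0.0277·239.7·0.84057/0.081327 = 68.614 rad/s.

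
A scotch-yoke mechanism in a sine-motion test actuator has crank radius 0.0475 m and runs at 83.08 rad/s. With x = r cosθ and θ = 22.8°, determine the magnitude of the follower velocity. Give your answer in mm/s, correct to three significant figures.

1530

ω = 83.08 rad/s
x = r cosθ ⇒ ẋ = −rω sinθ.
|v| = rω|sinθ| = 0.0475·83.08·|sin 22.8°| = 1.5293 m/s = 1529.3 mm/s.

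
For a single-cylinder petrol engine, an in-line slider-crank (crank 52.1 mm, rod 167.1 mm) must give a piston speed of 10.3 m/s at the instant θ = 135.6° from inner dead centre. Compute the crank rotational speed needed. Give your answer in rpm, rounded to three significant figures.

3500

For an in-line slider-crank, |v_piston| = rω|sinθ|·[1 + r cosθ/√(L² − r² sin²θ)].
With r = 0.0521 m, L = 0.1671 m, θ = 135.6°: the bracketed kinematic factor |dx/dθ| = 0.028132 m.
ω = v/|dx/dθ| = 10.3/0.028132 = 366.13 rad/s.
N = 60ω/(2π) = 3496.3 rpm.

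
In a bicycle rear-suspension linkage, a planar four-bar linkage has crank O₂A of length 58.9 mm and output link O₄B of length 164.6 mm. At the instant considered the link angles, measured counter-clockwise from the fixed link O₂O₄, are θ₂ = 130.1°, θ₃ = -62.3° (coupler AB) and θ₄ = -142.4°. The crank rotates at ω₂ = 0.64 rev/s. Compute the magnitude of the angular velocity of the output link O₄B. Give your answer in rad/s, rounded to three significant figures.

ω₂ = 4.021 rad/s (from 0.64 rev/s).
Differentiating the loop-closure r₂e^{iθ₂}+r₃e^{iθ₃}=r₁+r₄e^{iθ₄} gives r₂ω₂e^{iθ₂}+r₃ω₃e^{iθ₃}=r₄ω₄e^{iθ₄}.
Eliminating the other unknown: ω₄ = r₂ω₂ sin(θ₂−θ₃) / [r₄ sin(θ₄−θ₃)].
Numerator sine = -0.21474; denominator sine = -0.98511.
Result = 0.0589·4.021·(-0.21474) / (0.1646·(-0.98511)) = +0.31366 rad/s; magnitude 0.31366 rad/s.

0.314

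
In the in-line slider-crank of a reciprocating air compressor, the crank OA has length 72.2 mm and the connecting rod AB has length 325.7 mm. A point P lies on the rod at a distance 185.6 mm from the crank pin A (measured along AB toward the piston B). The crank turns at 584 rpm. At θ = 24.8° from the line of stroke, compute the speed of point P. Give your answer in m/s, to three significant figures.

ω = 61.16 rad/s.  Crank-pin speed |V_A| = rω = 4.4155 m/s, perpendicular to OA.
Rod angle: sinφ = −(r/L) sinθ ⇒ φ = -5.335°; ω_rod = −rω cosθ/√(L²−r²sin²θ) = -12.36 rad/s.
V_P = V_A + ω_rod × AP, with AP = 0.1856 m along the rod.
Components: V_Px = −rω sinθ − a·ω_rod·sinφ = -2.0654 m/s;  V_Py = rω cosθ + a·ω_rod·cosφ = +1.7242 m/s.
|V_P| = √(V_Px² + V_Py²) = 2.6905 m/s.

2.69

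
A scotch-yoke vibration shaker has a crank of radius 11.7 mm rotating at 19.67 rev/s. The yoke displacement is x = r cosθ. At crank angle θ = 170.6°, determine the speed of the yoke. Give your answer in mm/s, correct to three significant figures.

ω = 123.6 rad/s (from 19.67 rev/s).
x = r cosθ ⇒ ẋ = −rω sinθ.
|v| = rω|sinθ| = 0.0117·123.6·|sin 170.6°| = 0.23617 m/s = 236.17 mm/s.

236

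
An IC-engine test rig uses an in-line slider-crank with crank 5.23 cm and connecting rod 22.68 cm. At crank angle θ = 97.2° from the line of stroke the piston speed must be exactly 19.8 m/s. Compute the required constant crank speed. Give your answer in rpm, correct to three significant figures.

For an in-line slider-crank, |v_piston| = rω|sinθ|·[1 + r cosθ/√(L² − r² sin²θ)].
With r = 0.0523 m, L = 0.2268 m, θ = 97.2°: the bracketed kinematic factor |dx/dθ| = 0.050347 m.
ω = v/|dx/dθ| = 19.8/0.050347 = 393.27 rad/s.
N = 60ω/(2π) = 3755.5 rpm.

3760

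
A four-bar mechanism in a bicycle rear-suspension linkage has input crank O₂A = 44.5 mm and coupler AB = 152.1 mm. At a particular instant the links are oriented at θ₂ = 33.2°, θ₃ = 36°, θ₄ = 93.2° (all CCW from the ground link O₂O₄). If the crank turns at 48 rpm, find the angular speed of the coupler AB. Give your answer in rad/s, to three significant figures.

ω₂ = 5.027 rad/s (from 48 rpm).
Differentiating the loop-closure r₂e^{iθ₂}+r₃e^{iθ₃}=r₁+r₄e^{iθ₄} gives r₂ω₂e^{iθ₂}+r₃ω₃e^{iθ₃}=r₄ω₄e^{iθ₄}.
Eliminating the other unknown: ω₃ = r₂ω₂ sin(θ₄−θ₂) / [r₃ sin(θ₃−θ₄)].
Numerator sine = +0.86603; denominator sine = -0.84057.
Result = 0.0445·5.027·(+0.86603) / (0.1521·(-0.84057)) = -1.5152 rad/s; magnitude 1.5152 rad/s.

1.52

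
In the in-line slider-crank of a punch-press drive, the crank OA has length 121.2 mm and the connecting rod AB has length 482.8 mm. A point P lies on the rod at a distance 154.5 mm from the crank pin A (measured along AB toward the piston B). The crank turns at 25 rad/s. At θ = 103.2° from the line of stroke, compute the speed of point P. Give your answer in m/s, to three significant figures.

2.93

ω = 25 rad/s.  Crank-pin speed |V_A| = rω = 3.03 m/s, perpendicular to OA.
Rod angle: sinφ = −(r/L) sinθ ⇒ φ = -14.147°; ω_rod = −rω cosθ/√(L²−r²sin²θ) = +1.4779 rad/s.
V_P = V_A + ω_rod × AP, with AP = 0.1545 m along the rod.
Components: V_Px = −rω sinθ − a·ω_rod·sinφ = -2.8941 m/s;  V_Py = rω cosθ + a·ω_rod·cosφ = -0.47049 m/s.
|V_P| = √(V_Px² + V_Py²) = 2.9321 m/s.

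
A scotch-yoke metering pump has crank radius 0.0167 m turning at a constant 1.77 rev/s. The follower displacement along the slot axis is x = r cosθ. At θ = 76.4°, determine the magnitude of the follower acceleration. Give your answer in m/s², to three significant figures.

0.486

ω = 11.12 rad/s (from 1.77 rev/s).
x = r cosθ ⇒ ẍ = −rω² cosθ (ω constant).
|a| = rω²|cosθ| = 0.0167·(11.12)²·|cos 76.4°| = 0.48568 m/s².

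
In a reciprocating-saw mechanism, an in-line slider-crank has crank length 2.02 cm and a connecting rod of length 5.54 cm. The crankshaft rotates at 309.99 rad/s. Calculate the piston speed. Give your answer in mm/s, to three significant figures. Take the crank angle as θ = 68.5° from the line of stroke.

6650

ω = 310 rad/s
For an in-line slider-crank, x = r cosθ + √(L² − r² sin²θ), so v = −rω sinθ·[1 + r cosθ/√(L² − r² sin²θ)].
With r = 0.0202 m, L = 0.0554 m, θ = 68.5°: √(L² − r² sin²θ) = 0.052115 m.
v = −0.0202·310·0.93042·[1 + 0.0202·0.36650/0.052115] = -6.6537 m/s.
|v| = 6.6537 m/s = 6653.7 mm/s.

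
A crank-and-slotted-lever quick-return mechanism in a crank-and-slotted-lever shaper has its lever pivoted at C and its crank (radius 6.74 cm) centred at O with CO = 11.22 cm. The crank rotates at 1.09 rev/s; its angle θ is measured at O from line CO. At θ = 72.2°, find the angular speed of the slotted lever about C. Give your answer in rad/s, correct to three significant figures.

ω = 6.849 rad/s (from 1.09 rev/s).
Crank pin A relative to C: A = (d + r cosθ, r sinθ); lever angle φ = atan2(r sinθ, d + r cosθ).
Differentiating tanφ: φ̇ = rω(d cosθ + r)/(d² + r² + 2dr cosθ).
d² + r² + 2dr cosθ = |CA|² = 0.0217551 m²;  d cosθ + r = +0.1017 m.
|ω_lever| = |0.0674·6.849·+0.1017| / 0.0217551 = 2.1579 rad/s.

2.16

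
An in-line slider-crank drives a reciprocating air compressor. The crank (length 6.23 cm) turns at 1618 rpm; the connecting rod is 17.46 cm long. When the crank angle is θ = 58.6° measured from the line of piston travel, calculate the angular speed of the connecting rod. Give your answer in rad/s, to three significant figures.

33.1

ω = 169.4 rad/s (converted from 1618 rpm).
The rod makes angle φ with the slider axis where L sinφ = r sinθ; differentiating, L cosφ·φ̇ = r ω cosθ.
L cosφ = √(L² − r² sin²θ) = 0.16631 m.
|ω_rod| = r ω |cosθ| / √(L² − r² sin²θ) = 0.0623·169.4·0.52101/0.16631 = 33.07 rad/s.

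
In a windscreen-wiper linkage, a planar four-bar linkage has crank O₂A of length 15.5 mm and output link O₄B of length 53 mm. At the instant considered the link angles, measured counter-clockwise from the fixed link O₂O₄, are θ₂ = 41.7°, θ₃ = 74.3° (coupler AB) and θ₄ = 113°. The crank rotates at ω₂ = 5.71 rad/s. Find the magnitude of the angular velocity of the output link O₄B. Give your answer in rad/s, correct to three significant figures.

ω₂ = 5.71 rad/s
Differentiating the loop-closure r₂e^{iθ₂}+r₃e^{iθ₃}=r₁+r₄e^{iθ₄} gives r₂ω₂e^{iθ₂}+r₃ω₃e^{iθ₃}=r₄ω₄e^{iθ₄}.
Eliminating the other unknown: ω₄ = r₂ω₂ sin(θ₂−θ₃) / [r₄ sin(θ₄−θ₃)].
Numerator sine = -0.53877; denominator sine = +0.62524.
Result = 0.0155·5.71·(-0.53877) / (0.053·(+0.62524)) = -1.439 rad/s; magnitude 1.439 rad/s.

1.44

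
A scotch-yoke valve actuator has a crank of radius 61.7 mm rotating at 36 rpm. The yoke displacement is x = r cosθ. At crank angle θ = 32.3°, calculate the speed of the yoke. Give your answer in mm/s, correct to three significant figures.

124

ω = 3.77 rad/s (from 36 rpm).
x = r cosθ ⇒ ẋ = −rω sinθ.
|v| = rω|sinθ| = 0.0617·3.77·|sin 32.3°| = 0.12429 m/s = 124.29 mm/s.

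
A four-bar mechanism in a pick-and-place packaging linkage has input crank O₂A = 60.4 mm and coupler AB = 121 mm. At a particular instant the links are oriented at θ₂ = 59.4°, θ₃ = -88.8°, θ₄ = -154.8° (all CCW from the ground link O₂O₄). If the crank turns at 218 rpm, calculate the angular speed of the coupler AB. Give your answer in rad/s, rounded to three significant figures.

ω₂ = 22.83 rad/s (from 218 rpm).
Differentiating the loop-closure r₂e^{iθ₂}+r₃e^{iθ₃}=r₁+r₄e^{iθ₄} gives r₂ω₂e^{iθ₂}+r₃ω₃e^{iθ₃}=r₄ω₄e^{iθ₄}.
Eliminating the other unknown: ω₃ = r₂ω₂ sin(θ₄−θ₂) / [r₃ sin(θ₃−θ₄)].
Numerator sine = +0.56208; denominator sine = +0.91355.
Result = 0.0604·22.83·(+0.56208) / (0.121·(+0.91355)) = +7.0114 rad/s; magnitude 7.0114 rad/s.

7.01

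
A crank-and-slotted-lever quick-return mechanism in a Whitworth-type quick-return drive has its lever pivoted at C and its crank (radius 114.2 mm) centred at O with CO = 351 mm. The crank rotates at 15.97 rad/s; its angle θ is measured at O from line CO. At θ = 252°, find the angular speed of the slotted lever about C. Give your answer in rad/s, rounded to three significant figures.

ω = 15.97 rad/s
Crank pin A relative to C: A = (d + r cosθ, r sinθ); lever angle φ = atan2(r sinθ, d + r cosθ).
Differentiating tanφ: φ̇ = rω(d cosθ + r)/(d² + r² + 2dr cosθ).
d² + r² + 2dr cosθ = |CA|² = 0.111469 m²;  d cosθ + r = +0.005735 m.
|ω_lever| = |0.1142·15.97·+0.005735| / 0.111469 = 0.093832 rad/s.

0.0938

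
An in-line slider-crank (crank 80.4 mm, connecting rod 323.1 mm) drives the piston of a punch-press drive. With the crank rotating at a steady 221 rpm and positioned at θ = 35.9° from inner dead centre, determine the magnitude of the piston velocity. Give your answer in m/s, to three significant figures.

ω = 2π·221/60 = 23.14 rad/s
For an in-line slider-crank, x = r cosθ + √(L² − r² sin²θ), so v = −rω sinθ·[1 + r cosθ/√(L² − r² sin²θ)].
With r = 0.0804 m, L = 0.3231 m, θ = 35.9°: √(L² − r² sin²θ) = 0.31964 m.
v = −0.0804·23.14·0.58637·[1 + 0.0804·0.81004/0.31964] = -1.3134 m/s.
|v| = 1.3134 m/s.

1.31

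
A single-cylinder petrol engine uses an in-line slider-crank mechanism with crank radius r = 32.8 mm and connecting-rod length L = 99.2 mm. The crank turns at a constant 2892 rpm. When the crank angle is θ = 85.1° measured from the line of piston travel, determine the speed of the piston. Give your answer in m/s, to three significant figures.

10.2

ω = 2π·2892/60 = 302.8 rad/s
For an in-line slider-crank, x = r cosθ + √(L² − r² sin²θ), so v = −rω sinθ·[1 + r cosθ/√(L² − r² sin²θ)].
With r = 0.0328 m, L = 0.0992 m, θ = 85.1°: √(L² − r² sin²θ) = 0.093662 m.
v = −0.0328·302.8·0.99635·[1 + 0.0328·0.08542/0.093662] = -10.193 m/s.
|v| = 10.193 m/s.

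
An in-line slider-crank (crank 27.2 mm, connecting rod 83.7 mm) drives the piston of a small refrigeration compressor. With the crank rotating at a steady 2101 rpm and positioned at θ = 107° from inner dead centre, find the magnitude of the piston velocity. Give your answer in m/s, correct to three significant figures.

ω = 2π·2101/60 = 220 rad/s
For an in-line slider-crank, x = r cosθ + √(L² − r² sin²θ), so v = −rω sinθ·[1 + r cosθ/√(L² − r² sin²θ)].
With r = 0.0272 m, L = 0.0837 m, θ = 107°: √(L² − r² sin²θ) = 0.079556 m.
v = −0.0272·220·0.95630·[1 + 0.0272·-0.29237/0.079556] = -5.1509 m/s.
|v| = 5.1509 m/s.

5.15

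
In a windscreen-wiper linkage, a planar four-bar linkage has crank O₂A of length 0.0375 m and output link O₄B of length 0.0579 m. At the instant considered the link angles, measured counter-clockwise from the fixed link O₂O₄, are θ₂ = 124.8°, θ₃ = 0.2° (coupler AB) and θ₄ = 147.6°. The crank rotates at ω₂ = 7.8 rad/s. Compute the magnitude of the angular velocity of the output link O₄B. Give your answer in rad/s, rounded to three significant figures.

ω₂ = 7.8 rad/s
Differentiating the loop-closure r₂e^{iθ₂}+r₃e^{iθ₃}=r₁+r₄e^{iθ₄} gives r₂ω₂e^{iθ₂}+r₃ω₃e^{iθ₃}=r₄ω₄e^{iθ₄}.
Eliminating the other unknown: ω₄ = r₂ω₂ sin(θ₂−θ₃) / [r₄ sin(θ₄−θ₃)].
Numerator sine = +0.82314; denominator sine = +0.53877.
Result = 0.0375·7.8·(+0.82314) / (0.0579·(+0.53877)) = +7.7182 rad/s; magnitude 7.7182 rad/s.

7.72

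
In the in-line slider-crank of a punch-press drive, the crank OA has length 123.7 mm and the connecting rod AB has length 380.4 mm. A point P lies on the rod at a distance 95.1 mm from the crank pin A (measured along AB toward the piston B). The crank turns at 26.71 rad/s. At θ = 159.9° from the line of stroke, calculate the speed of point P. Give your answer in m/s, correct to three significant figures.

2.55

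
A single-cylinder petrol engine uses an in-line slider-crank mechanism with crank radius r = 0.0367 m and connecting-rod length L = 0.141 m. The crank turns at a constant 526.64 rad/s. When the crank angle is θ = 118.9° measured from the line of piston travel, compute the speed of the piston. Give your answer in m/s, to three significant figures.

ω = 526.6 rad/s
For an in-line slider-crank, x = r cosθ + √(L² − r² sin²θ), so v = −rω sinθ·[1 + r cosθ/√(L² − r² sin²θ)].
With r = 0.0367 m, L = 0.141 m, θ = 118.9°: √(L² − r² sin²θ) = 0.13729 m.
v = −0.0367·526.6·0.87546·[1 + 0.0367·-0.48328/0.13729] = -14.735 m/s.
|v| = 14.735 m/s.

14.7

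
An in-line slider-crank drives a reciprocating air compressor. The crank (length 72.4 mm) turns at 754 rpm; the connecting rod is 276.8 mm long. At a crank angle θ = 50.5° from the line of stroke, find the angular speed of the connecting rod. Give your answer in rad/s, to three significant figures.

ω = 78.96 rad/s (converted from 754 rpm).
The rod makes angle φ with the slider axis where L sinφ = r sinθ; differentiating, L cosφ·φ̇ = r ω cosθ.
L cosφ = √(L² − r² sin²θ) = 0.2711 m.
|ω_rod| = r ω |cosθ| / √(L² − r² sin²θ) = 0.0724·78.96·0.63608/0.2711 = 13.413 rad/s.

13.4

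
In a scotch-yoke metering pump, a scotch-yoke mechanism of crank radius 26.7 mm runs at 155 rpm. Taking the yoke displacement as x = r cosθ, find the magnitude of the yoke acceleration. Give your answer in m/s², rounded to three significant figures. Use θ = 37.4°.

ω = 16.23 rad/s (from 155 rpm).
x = r cosθ ⇒ ẍ = −rω² cosθ (ω constant).
|a| = rω²|cosθ| = 0.0267·(16.23)²·|cos 37.4°| = 5.5883 m/s².

5.59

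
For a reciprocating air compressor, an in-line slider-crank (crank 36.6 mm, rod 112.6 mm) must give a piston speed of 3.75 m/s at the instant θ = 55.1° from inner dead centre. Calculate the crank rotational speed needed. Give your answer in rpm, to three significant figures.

For an in-line slider-crank, |v_piston| = rω|sinθ|·[1 + r cosθ/√(L² − r² sin²θ)].
With r = 0.0366 m, L = 0.1126 m, θ = 55.1°: the bracketed kinematic factor |dx/dθ| = 0.03581 m.
ω = v/|dx/dθ| = 3.75/0.03581 = 104.72 rad/s.
N = 60ω/(2π) = 1000 rpm.

1000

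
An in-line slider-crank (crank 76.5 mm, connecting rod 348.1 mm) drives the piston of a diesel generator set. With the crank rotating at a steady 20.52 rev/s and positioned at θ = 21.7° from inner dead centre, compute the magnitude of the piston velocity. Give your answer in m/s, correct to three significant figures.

ω = 2π·20.5 = 128.9 rad/s
For an in-line slider-crank, x = r cosθ + √(L² − r² sin²θ), so v = −rω sinθ·[1 + r cosθ/√(L² − r² sin²θ)].
With r = 0.0765 m, L = 0.3481 m, θ = 21.7°: √(L² − r² sin²θ) = 0.34695 m.
v = −0.0765·128.9·0.36975·[1 + 0.0765·0.92913/0.34695] = -4.394 m/s.
|v| = 4.394 m/s.

4.39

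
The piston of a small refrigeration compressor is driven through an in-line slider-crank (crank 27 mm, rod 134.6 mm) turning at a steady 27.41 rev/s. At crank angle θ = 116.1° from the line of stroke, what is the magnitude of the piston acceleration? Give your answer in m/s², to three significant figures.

451

ω = 2π·27.4 = 172.2 rad/s
x(θ) = r cosθ + √(L² − r² sin²θ); with ω constant, a = ω²·d²x/dθ².
d²x/dθ² = −r cosθ − r²(cos2θ)/√u − r⁴ sin²2θ/(4u^{3/2}),  u = L² − r² sin²θ = 0.0175293 m².
Substituting r = 0.027 m, L = 0.1346 m, θ = 116.1°: d²x/dθ² = +0.015217 m.
a = ω²·d²x/dθ² = (172.2)²·(+0.015217) = +451.35 m/s²;  |a| = 451.35 m/s².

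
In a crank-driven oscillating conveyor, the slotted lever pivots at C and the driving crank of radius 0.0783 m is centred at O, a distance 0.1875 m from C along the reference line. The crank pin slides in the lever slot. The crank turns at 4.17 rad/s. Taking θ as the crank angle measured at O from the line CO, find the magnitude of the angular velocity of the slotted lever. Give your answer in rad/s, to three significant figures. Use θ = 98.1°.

ω = 4.17 rad/s
Crank pin A relative to C: A = (d + r cosθ, r sinθ); lever angle φ = atan2(r sinθ, d + r cosθ).
Differentiating tanφ: φ̇ = rω(d cosθ + r)/(d² + r² + 2dr cosθ).
d² + r² + 2dr cosθ = |CA|² = 0.0371499 m²;  d cosθ + r = +0.051881 m.
|ω_lever| = |0.0783·4.17·+0.051881| / 0.0371499 = 0.45598 rad/s.

0.456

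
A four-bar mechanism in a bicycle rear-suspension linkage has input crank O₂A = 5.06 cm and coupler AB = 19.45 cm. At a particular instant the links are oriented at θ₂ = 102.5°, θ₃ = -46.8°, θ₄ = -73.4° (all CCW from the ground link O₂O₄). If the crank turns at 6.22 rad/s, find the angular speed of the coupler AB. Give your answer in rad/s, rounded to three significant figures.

0.258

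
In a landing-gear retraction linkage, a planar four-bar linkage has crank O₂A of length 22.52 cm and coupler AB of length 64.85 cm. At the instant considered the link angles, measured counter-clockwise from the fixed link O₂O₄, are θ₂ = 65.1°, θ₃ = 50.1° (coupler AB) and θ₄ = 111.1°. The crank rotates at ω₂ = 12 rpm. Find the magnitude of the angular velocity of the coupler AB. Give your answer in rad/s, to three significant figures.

ω₂ = 1.257 rad/s (from 12 rpm).
Differentiating the loop-closure r₂e^{iθ₂}+r₃e^{iθ₃}=r₁+r₄e^{iθ₄} gives r₂ω₂e^{iθ₂}+r₃ω₃e^{iθ₃}=r₄ω₄e^{iθ₄}.
Eliminating the other unknown: ω₃ = r₂ω₂ sin(θ₄−θ₂) / [r₃ sin(θ₃−θ₄)].
Numerator sine = +0.71934; denominator sine = -0.87462.
Result = 0.2252·1.257·(+0.71934) / (0.6485·(-0.87462)) = -0.35891 rad/s; magnitude 0.35891 rad/s.

0.359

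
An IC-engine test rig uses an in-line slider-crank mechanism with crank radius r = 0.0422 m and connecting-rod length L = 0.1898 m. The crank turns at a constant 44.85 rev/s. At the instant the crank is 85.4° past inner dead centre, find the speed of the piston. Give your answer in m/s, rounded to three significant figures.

12.1

ω = 2π·44.9 = 281.8 rad/s
For an in-line slider-crank, x = r cosθ + √(L² − r² sin²θ), so v = −rω sinθ·[1 + r cosθ/√(L² − r² sin²θ)].
With r = 0.0422 m, L = 0.1898 m, θ = 85.4°: √(L² − r² sin²θ) = 0.18508 m.
v = −0.0422·281.8·0.99678·[1 + 0.0422·0.08020/0.18508] = -12.07 m/s.
|v| = 12.07 m/s.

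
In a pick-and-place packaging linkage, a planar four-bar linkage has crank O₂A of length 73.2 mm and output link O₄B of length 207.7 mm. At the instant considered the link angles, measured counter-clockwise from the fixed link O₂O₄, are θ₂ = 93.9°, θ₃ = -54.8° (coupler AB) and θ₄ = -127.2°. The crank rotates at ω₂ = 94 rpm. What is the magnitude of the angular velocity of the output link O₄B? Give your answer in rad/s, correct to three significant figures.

ω₂ = 9.844 rad/s (from 94 rpm).
Differentiating the loop-closure r₂e^{iθ₂}+r₃e^{iθ₃}=r₁+r₄e^{iθ₄} gives r₂ω₂e^{iθ₂}+r₃ω₃e^{iθ₃}=r₄ω₄e^{iθ₄}.
Eliminating the other unknown: ω₄ = r₂ω₂ sin(θ₂−θ₃) / [r₄ sin(θ₄−θ₃)].
Numerator sine = +0.51952; denominator sine = -0.95319.
Result = 0.0732·9.844·(+0.51952) / (0.2077·(-0.95319)) = -1.8908 rad/s; magnitude 1.8908 rad/s.

1.89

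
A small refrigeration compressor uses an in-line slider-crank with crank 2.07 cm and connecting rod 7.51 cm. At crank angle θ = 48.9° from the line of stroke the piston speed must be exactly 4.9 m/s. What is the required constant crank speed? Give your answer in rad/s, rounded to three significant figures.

265

For an in-line slider-crank, |v_piston| = rω|sinθ|·[1 + r cosθ/√(L² − r² sin²θ)].
With r = 0.0207 m, L = 0.0751 m, θ = 48.9°: the bracketed kinematic factor |dx/dθ| = 0.018488 m.
ω = v/|dx/dθ| = 4.9/0.018488 = 265.03 rad/s.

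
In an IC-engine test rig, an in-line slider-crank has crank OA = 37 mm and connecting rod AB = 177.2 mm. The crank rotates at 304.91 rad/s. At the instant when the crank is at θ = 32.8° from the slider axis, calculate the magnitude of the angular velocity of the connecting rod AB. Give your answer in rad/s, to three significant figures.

53.9

ω = 304.9 rad/s
The rod makes angle φ with the slider axis where L sinφ = r sinθ; differentiating, L cosφ·φ̇ = r ω cosθ.
L cosφ = √(L² − r² sin²θ) = 0.17606 m.
|ω_rod| = r ω |cosθ| / √(L² − r² sin²θ) = 0.037·304.9·0.84057/0.17606 = 53.861 rad/s.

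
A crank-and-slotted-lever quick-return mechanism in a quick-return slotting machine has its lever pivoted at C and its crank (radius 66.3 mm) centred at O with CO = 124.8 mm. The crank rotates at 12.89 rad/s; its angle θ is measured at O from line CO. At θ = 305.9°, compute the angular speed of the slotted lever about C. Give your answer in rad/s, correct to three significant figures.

4.02

ω = 12.89 rad/s
Crank pin A relative to C: A = (d + r cosθ, r sinθ); lever angle φ = atan2(r sinθ, d + r cosθ).
Differentiating tanφ: φ̇ = rω(d cosθ + r)/(d² + r² + 2dr cosθ).
d² + r² + 2dr cosθ = |CA|² = 0.0296743 m²;  d cosθ + r = +0.13948 m.
|ω_lever| = |0.0663·12.89·+0.13948| / 0.0296743 = 4.0169 rad/s.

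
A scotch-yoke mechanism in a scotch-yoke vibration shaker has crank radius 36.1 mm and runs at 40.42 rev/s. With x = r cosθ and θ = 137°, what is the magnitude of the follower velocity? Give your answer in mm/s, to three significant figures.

ω = 254 rad/s (from 40.42 rev/s).
x = r cosθ ⇒ ẋ = −rω sinθ.
|v| = rω|sinθ| = 0.0361·254·|sin 137°| = 6.2527 m/s = 6252.7 mm/s.

6250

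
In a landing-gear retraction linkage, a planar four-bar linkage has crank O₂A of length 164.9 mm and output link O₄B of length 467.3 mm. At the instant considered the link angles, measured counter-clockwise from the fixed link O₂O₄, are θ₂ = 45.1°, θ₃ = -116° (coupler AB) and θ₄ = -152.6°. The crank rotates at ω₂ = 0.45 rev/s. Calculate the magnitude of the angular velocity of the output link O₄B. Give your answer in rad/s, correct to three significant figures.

0.542

ω₂ = 2.827 rad/s (from 0.45 rev/s).
Differentiating the loop-closure r₂e^{iθ₂}+r₃e^{iθ₃}=r₁+r₄e^{iθ₄} gives r₂ω₂e^{iθ₂}+r₃ω₃e^{iθ₃}=r₄ω₄e^{iθ₄}.
Eliminating the other unknown: ω₄ = r₂ω₂ sin(θ₂−θ₃) / [r₄ sin(θ₄−θ₃)].
Numerator sine = +0.32392; denominator sine = -0.59622.
Result = 0.1649·2.827·(+0.32392) / (0.4673·(-0.59622)) = -0.54205 rad/s; magnitude 0.54205 rad/s.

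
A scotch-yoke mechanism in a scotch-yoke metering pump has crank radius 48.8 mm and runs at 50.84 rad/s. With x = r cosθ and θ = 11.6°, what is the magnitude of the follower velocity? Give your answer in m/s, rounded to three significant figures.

ω = 50.84 rad/s
x = r cosθ ⇒ ẋ = −rω sinθ.
|v| = rω|sinθ| = 0.0488·50.84·|sin 11.6°| = 0.49887 m/s.

0.499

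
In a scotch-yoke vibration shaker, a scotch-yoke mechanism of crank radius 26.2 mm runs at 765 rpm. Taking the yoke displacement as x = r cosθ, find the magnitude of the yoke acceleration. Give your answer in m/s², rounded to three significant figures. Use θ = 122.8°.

ω = 80.11 rad/s (from 765 rpm).
x = r cosθ ⇒ ẍ = −rω² cosθ (ω constant).
|a| = rω²|cosθ| = 0.0262·(80.11)²·|cos 122.8°| = 91.085 m/s².

91.1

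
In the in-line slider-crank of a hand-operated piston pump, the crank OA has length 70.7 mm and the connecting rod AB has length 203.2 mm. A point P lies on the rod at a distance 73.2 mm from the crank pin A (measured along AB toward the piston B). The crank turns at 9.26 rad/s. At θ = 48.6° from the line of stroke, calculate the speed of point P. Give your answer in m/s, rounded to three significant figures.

ω = 9.26 rad/s.  Crank-pin speed |V_A| = rω = 0.65468 m/s, perpendicular to OA.
Rod angle: sinφ = −(r/L) sinθ ⇒ φ = -15.129°; ω_rod = −rω cosθ/√(L²−r²sin²θ) = -2.2071 rad/s.
V_P = V_A + ω_rod × AP, with AP = 0.0732 m along the rod.
Components: V_Px = −rω sinθ − a·ω_rod·sinφ = -0.53325 m/s;  V_Py = rω cosθ + a·ω_rod·cosφ = +0.27699 m/s.
|V_P| = √(V_Px² + V_Py²) = 0.6009 m/s.

0.601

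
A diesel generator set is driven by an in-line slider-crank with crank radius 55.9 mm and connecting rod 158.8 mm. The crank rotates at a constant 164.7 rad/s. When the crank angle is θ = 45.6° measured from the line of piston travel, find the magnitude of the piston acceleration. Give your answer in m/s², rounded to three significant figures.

ω = 164.7 rad/s
x(θ) = r cosθ + √(L² − r² sin²θ); with ω constant, a = ω²·d²x/dθ².
d²x/dθ² = −r cosθ − r²(cos2θ)/√u − r⁴ sin²2θ/(4u^{3/2}),  u = L² − r² sin²θ = 0.0236223 m².
Substituting r = 0.0559 m, L = 0.1588 m, θ = 45.6°: d²x/dθ² = -0.039357 m.
a = ω²·d²x/dθ² = (164.7)²·(-0.039357) = -1067.6 m/s²;  |a| = 1067.6 m/s².

1070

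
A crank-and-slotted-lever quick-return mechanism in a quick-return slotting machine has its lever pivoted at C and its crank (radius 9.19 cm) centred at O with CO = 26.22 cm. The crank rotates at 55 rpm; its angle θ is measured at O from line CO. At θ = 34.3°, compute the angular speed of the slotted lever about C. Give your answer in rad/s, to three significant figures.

1.40

ω = 5.76 rad/s (from 55 rpm).
Crank pin A relative to C: A = (d + r cosθ, r sinθ); lever angle φ = atan2(r sinθ, d + r cosθ).
Differentiating tanφ: φ̇ = rω(d cosθ + r)/(d² + r² + 2dr cosθ).
d² + r² + 2dr cosθ = |CA|² = 0.117006 m²;  d cosθ + r = +0.3085 m.
|ω_lever| = |0.0919·5.76·+0.3085| / 0.117006 = 1.3956 rad/s.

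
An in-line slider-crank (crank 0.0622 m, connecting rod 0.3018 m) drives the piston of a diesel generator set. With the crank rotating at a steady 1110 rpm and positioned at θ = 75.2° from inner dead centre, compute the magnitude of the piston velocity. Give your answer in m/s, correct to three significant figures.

7.37

ω = 2π·1110/60 = 116.2 rad/s
For an in-line slider-crank, x = r cosθ + √(L² − r² sin²θ), so v = −rω sinθ·[1 + r cosθ/√(L² − r² sin²θ)].
With r = 0.0622 m, L = 0.3018 m, θ = 75.2°: √(L² − r² sin²θ) = 0.29575 m.
v = −0.0622·116.2·0.96682·[1 + 0.0622·0.25545/0.29575] = -7.3657 m/s.
|v| = 7.3657 m/s.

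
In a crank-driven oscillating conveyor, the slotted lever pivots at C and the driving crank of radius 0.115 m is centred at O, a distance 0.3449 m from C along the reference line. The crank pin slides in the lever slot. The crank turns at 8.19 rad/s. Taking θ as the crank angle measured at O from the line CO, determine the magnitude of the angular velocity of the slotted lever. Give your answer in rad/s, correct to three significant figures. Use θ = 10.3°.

2.04

ω = 8.19 rad/s
Crank pin A relative to C: A = (d + r cosθ, r sinθ); lever angle φ = atan2(r sinθ, d + r cosθ).
Differentiating tanφ: φ̇ = rω(d cosθ + r)/(d² + r² + 2dr cosθ).
d² + r² + 2dr cosθ = |CA|² = 0.21023 m²;  d cosθ + r = +0.45434 m.
|ω_lever| = |0.115·8.19·+0.45434| / 0.21023 = 2.0355 rad/s.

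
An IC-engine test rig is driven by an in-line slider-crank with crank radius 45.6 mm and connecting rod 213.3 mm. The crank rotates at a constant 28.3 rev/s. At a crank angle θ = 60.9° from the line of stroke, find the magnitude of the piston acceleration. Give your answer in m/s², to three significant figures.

539

ω = 2π·28.3 = 177.8 rad/s
x(θ) = r cosθ + √(L² − r² sin²θ); with ω constant, a = ω²·d²x/dθ².
d²x/dθ² = −r cosθ − r²(cos2θ)/√u − r⁴ sin²2θ/(4u^{3/2}),  u = L² − r² sin²θ = 0.0439093 m².
Substituting r = 0.0456 m, L = 0.2133 m, θ = 60.9°: d²x/dθ² = -0.017033 m.
a = ω²·d²x/dθ² = (177.8)²·(-0.017033) = -538.54 m/s²;  |a| = 538.54 m/s².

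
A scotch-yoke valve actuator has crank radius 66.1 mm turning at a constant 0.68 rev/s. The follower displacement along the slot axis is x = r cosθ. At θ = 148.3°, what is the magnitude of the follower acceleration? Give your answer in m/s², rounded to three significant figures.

1.03

ω = 4.273 rad/s (from 0.68 rev/s).
x = r cosθ ⇒ ẍ = −rω² cosθ (ω constant).
|a| = rω²|cosθ| = 0.0661·(4.273)²·|cos 148.3°| = 1.0266 m/s².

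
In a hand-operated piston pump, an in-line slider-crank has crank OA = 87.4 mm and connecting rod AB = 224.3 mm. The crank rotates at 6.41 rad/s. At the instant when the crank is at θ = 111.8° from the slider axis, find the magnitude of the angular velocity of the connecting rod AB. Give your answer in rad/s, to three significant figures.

ω = 6.41 rad/s
The rod makes angle φ with the slider axis where L sinφ = r sinθ; differentiating, L cosφ·φ̇ = r ω cosθ.
L cosφ = √(L² − r² sin²θ) = 0.20911 m.
|ω_rod| = r ω |cosθ| / √(L² − r² sin²θ) = 0.0874·6.41·0.37137/0.20911 = 0.99496 rad/s.

0.995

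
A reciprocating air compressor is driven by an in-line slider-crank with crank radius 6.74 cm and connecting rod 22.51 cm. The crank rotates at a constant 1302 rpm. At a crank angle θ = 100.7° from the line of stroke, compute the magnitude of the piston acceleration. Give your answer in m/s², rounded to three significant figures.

597

ω = 2π·1302/60 = 136.3 rad/s
x(θ) = r cosθ + √(L² − r² sin²θ); with ω constant, a = ω²·d²x/dθ².
d²x/dθ² = −r cosθ − r²(cos2θ)/√u − r⁴ sin²2θ/(4u^{3/2}),  u = L² − r² sin²θ = 0.0462838 m².
Substituting r = 0.0674 m, L = 0.2251 m, θ = 100.7°: d²x/dθ² = +0.032105 m.
a = ω²·d²x/dθ² = (136.3)²·(+0.032105) = +596.83 m/s²;  |a| = 596.83 m/s².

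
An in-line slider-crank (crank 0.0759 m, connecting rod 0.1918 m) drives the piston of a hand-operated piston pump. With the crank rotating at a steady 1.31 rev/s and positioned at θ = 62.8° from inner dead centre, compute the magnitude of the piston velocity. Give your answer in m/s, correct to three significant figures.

ω = 2π·1.31 = 8.231 rad/s
For an in-line slider-crank, x = r cosθ + √(L² − r² sin²θ), so v = −rω sinθ·[1 + r cosθ/√(L² − r² sin²θ)].
With r = 0.0759 m, L = 0.1918 m, θ = 62.8°: √(L² − r² sin²θ) = 0.17953 m.
v = −0.0759·8.231·0.88942·[1 + 0.0759·0.45710/0.17953] = -0.66302 m/s.
|v| = 0.66302 m/s.

0.663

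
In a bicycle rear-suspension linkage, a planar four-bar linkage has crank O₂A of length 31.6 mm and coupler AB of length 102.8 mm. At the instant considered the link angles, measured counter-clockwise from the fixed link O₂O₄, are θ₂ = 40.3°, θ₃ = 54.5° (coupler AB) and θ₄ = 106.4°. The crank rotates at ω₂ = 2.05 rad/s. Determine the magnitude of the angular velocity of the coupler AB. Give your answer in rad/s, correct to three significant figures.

ω₂ = 2.05 rad/s
Differentiating the loop-closure r₂e^{iθ₂}+r₃e^{iθ₃}=r₁+r₄e^{iθ₄} gives r₂ω₂e^{iθ₂}+r₃ω₃e^{iθ₃}=r₄ω₄e^{iθ₄}.
Eliminating the other unknown: ω₃ = r₂ω₂ sin(θ₄−θ₂) / [r₃ sin(θ₃−θ₄)].
Numerator sine = +0.91425; denominator sine = -0.78694.
Result = 0.0316·2.05·(+0.91425) / (0.1028·(-0.78694)) = -0.73211 rad/s; magnitude 0.73211 rad/s.

0.732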